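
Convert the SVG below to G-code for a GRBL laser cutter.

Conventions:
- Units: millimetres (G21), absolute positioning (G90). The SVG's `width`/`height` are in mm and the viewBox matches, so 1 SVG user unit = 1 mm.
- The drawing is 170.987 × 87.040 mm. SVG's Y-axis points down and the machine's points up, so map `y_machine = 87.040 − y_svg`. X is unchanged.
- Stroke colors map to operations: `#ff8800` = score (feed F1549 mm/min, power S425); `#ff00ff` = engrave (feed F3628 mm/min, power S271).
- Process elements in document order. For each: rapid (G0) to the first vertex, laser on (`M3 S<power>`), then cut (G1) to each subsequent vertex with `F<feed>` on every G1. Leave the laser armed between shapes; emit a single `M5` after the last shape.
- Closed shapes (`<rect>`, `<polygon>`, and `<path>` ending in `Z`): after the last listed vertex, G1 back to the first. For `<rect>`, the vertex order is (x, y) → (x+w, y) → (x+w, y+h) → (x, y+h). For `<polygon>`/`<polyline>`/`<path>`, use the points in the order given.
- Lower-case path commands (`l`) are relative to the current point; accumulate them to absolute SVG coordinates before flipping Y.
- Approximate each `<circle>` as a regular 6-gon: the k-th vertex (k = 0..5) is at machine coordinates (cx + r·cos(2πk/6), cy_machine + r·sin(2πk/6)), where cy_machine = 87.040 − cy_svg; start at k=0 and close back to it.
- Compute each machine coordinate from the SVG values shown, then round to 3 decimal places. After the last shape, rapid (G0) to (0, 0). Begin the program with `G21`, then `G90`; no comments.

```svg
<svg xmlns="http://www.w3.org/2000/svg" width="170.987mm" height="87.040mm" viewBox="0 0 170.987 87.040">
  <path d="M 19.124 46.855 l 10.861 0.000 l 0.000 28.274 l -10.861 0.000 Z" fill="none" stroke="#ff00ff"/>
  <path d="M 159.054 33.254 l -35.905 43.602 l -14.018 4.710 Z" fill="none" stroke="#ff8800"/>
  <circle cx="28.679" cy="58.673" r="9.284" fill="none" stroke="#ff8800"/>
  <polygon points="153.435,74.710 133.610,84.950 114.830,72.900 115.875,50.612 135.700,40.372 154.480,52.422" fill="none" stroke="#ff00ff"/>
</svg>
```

1 u = 1 mm; y_m = 87.040 − y.

[1] `<path>` rectangle, #ff00ff→engrave S271 F3628: (19.124,40.185) → (29.985,40.185) → (29.985,11.911) → (19.124,11.911) → (19.124,40.185) (closed)

[2] `<path>` closed polygon, #ff8800→score S425 F1549: (159.054,53.786) → (123.149,10.184) → (109.131,5.474) → (159.054,53.786) (closed)

[3] `<circle>` circle, #ff8800→score S425 F1549: (37.963,28.367) → (33.321,36.407) → (24.037,36.407) → (19.395,28.367) → (24.037,20.327) → (33.321,20.327) → (37.963,28.367) (closed)

[4] `<polygon>` regular polygon, #ff00ff→engrave S271 F3628: (153.435,12.330) → (133.610,2.090) → (114.830,14.140) → (115.875,36.428) → (135.700,46.668) → (154.480,34.618) → (153.435,12.330) (closed)

G21
G90
G0 X19.124 Y40.185
M3 S271
G1 X29.985 Y40.185 F3628
G1 X29.985 Y11.911 F3628
G1 X19.124 Y11.911 F3628
G1 X19.124 Y40.185 F3628
G0 X159.054 Y53.786
M3 S425
G1 X123.149 Y10.184 F1549
G1 X109.131 Y5.474 F1549
G1 X159.054 Y53.786 F1549
G0 X37.963 Y28.367
M3 S425
G1 X33.321 Y36.407 F1549
G1 X24.037 Y36.407 F1549
G1 X19.395 Y28.367 F1549
G1 X24.037 Y20.327 F1549
G1 X33.321 Y20.327 F1549
G1 X37.963 Y28.367 F1549
G0 X153.435 Y12.330
M3 S271
G1 X133.610 Y2.090 F3628
G1 X114.830 Y14.140 F3628
G1 X115.875 Y36.428 F3628
G1 X135.700 Y46.668 F3628
G1 X154.480 Y34.618 F3628
G1 X153.435 Y12.330 F3628
M5
G0 X0.000 Y0.000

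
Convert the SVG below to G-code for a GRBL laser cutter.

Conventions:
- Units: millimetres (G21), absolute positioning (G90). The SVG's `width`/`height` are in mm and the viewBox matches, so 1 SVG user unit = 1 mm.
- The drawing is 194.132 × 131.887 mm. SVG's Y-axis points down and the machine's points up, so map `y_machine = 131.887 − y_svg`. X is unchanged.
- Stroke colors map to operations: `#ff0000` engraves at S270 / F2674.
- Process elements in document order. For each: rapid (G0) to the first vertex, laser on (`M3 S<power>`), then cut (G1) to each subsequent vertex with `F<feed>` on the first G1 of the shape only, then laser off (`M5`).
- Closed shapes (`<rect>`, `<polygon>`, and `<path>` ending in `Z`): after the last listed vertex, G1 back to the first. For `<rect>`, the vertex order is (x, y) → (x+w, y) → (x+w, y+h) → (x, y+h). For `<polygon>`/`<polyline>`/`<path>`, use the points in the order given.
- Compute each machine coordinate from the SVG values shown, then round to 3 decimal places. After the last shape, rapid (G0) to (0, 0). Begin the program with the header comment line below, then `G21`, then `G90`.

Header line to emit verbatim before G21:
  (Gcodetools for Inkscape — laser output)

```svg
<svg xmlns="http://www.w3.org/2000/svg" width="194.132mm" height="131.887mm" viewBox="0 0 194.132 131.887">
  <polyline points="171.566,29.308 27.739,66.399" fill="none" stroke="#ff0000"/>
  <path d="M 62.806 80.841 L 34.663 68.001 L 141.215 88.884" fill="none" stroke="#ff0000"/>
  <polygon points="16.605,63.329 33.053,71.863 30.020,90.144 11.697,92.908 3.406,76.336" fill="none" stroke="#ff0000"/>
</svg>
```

(Gcodetools for Inkscape — laser output)
G21
G90
G0 X171.566 Y102.579
M3 S270
G1 X27.739 Y65.488 F2674
M5
G0 X62.806 Y51.046
M3 S270
G1 X34.663 Y63.886 F2674
G1 X141.215 Y43.003
M5
G0 X16.605 Y68.558
M3 S270
G1 X33.053 Y60.024 F2674
G1 X30.020 Y41.743
G1 X11.697 Y38.979
G1 X3.406 Y55.551
G1 X16.605 Y68.558
M5
G0 X0.000 Y0.000

viewBox `0 0 194.132 131.887` with mm width/height → 1 unit = 1 mm. Flip: y_m = 131.887 − y_svg.

**Shape 1** — `<polyline>` line segment, stroke `#ff0000` → engrave (S270, F2674). Machine vertices: (171.566,102.579) → (27.739,65.488). Open path.

**Shape 2** — `<path>` open polyline, stroke `#ff0000` → engrave (S270, F2674). Machine vertices: (62.806,51.046) → (34.663,63.886) → (141.215,43.003). Open path.

**Shape 3** — `<polygon>` regular polygon, stroke `#ff0000` → engrave (S270, F2674). Machine vertices: (16.605,68.558) → (33.053,60.024) → (30.020,41.743) → (11.697,38.979) → (3.406,55.551) → (16.605,68.558). Closed: final G1 returns to the first vertex.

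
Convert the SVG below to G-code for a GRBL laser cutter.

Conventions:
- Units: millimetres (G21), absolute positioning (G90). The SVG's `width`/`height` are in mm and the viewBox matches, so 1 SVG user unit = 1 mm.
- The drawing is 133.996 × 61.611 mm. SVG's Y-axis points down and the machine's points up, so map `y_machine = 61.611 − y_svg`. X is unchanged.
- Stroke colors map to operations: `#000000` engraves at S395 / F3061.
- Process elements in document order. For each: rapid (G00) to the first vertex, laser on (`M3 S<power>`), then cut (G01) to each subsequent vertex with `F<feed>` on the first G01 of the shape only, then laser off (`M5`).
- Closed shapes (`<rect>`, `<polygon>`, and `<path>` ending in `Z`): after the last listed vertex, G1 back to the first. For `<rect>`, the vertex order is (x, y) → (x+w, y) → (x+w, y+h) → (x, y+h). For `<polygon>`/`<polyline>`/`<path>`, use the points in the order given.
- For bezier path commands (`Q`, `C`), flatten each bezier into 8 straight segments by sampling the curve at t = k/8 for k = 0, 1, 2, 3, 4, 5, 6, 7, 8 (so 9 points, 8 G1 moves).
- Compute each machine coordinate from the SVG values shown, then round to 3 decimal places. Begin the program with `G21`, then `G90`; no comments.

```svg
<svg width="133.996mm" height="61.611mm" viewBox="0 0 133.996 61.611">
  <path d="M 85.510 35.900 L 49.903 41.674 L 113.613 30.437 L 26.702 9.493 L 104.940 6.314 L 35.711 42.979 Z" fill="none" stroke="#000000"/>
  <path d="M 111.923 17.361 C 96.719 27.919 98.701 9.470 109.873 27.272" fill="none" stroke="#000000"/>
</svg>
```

1 u = 1 mm; y_m = 61.611 − y.

[1] `<path>` closed polygon, #000000→engrave S395 F3061: (85.510,25.711) → (49.903,19.937) → (113.613,31.174) → (26.702,52.118) → (104.940,55.297) → (35.711,18.632) → (85.510,25.711) (closed)

[2] `<path>` cubic bezier, #000000→engrave S395 F3061: (111.923,44.250) → (107.011,41.523) → (103.617,40.751) → (101.647,41.168) → (101.007,42.011) → (101.603,42.514) → (103.342,41.913) → (106.130,39.443) → (109.873,34.339)

G21
G90
G00 X85.510 Y25.711
M3 S395
G01 X49.903 Y19.937 F3061
G01 X113.613 Y31.174
G01 X26.702 Y52.118
G01 X104.940 Y55.297
G01 X35.711 Y18.632
G01 X85.510 Y25.711
M5
G00 X111.923 Y44.250
M3 S395
G01 X107.011 Y41.523 F3061
G01 X103.617 Y40.751
G01 X101.647 Y41.168
G01 X101.007 Y42.011
G01 X101.603 Y42.514
G01 X103.342 Y41.913
G01 X106.130 Y39.443
G01 X109.873 Y34.339
M5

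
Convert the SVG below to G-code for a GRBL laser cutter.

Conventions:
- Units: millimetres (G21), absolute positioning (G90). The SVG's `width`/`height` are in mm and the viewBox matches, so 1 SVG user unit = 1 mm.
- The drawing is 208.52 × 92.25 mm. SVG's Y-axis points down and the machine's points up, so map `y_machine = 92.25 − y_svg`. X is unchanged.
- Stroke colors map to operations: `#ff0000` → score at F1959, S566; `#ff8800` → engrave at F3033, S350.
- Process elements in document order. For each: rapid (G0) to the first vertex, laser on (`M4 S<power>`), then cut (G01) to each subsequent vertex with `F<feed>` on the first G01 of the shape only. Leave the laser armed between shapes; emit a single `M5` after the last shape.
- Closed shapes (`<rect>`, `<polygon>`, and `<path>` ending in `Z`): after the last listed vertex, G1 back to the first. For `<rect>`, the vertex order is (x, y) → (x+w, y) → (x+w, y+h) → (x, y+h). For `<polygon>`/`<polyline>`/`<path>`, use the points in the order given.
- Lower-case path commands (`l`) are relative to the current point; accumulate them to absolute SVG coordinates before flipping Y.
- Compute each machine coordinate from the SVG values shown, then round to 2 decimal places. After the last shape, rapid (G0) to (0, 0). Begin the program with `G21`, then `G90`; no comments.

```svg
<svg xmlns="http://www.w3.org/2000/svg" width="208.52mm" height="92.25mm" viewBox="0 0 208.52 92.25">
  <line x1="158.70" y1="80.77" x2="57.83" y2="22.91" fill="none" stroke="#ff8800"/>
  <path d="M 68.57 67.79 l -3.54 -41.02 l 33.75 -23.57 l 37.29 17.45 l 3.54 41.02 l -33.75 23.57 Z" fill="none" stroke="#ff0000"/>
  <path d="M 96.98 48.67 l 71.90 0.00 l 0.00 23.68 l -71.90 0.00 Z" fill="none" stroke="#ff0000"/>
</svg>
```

G21
G90
G0 X158.70 Y11.48
M4 S350
G01 X57.83 Y69.34 F3033
G0 X68.57 Y24.46
M4 S566
G01 X65.03 Y65.48 F1959
G01 X98.78 Y89.05
G01 X136.07 Y71.60
G01 X139.61 Y30.58
G01 X105.86 Y7.01
G01 X68.57 Y24.46
G0 X96.98 Y43.58
M4 S566
G01 X168.88 Y43.58 F1959
G01 X168.88 Y19.90
G01 X96.98 Y19.90
G01 X96.98 Y43.58
M5
G0 X0.00 Y0.00

1 u = 1 mm; y_m = 92.25 − y.

[1] `<line>` line segment, #ff8800→engrave S350 F3033: (158.70,11.48) → (57.83,69.34)

[2] `<path>` regular polygon, #ff0000→score S566 F1959: (68.57,24.46) → (65.03,65.48) → (98.78,89.05) → (136.07,71.60) → (139.61,30.58) → (105.86,7.01) → (68.57,24.46) (closed)

[3] `<path>` rectangle, #ff0000→score S566 F1959: (96.98,43.58) → (168.88,43.58) → (168.88,19.90) → (96.98,19.90) → (96.98,43.58) (closed)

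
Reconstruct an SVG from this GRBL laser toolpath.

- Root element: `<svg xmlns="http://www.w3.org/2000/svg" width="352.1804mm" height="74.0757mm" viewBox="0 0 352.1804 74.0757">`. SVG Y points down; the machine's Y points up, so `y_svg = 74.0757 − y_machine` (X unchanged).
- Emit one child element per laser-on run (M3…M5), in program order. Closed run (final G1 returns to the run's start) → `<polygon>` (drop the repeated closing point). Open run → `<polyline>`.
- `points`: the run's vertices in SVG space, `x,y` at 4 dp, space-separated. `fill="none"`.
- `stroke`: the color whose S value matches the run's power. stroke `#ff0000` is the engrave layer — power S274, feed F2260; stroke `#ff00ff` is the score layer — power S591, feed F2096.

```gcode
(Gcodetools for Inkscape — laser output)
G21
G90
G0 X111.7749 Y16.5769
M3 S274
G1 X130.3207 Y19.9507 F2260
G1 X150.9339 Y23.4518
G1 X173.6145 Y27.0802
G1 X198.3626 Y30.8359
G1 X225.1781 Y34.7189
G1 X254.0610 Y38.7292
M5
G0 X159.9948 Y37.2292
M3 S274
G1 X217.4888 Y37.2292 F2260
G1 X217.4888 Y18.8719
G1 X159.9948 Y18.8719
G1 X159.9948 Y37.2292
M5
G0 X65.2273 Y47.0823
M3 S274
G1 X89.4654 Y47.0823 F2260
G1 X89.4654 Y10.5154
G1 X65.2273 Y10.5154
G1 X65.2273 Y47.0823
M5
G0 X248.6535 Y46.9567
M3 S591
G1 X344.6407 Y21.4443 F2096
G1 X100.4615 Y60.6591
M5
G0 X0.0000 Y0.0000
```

<svg xmlns="http://www.w3.org/2000/svg" width="352.1804mm" height="74.0757mm" viewBox="0 0 352.1804 74.0757">
  <polyline points="111.7749,57.4988 130.3207,54.1250 150.9339,50.6239 173.6145,46.9955 198.3626,43.2398 225.1781,39.3568 254.0610,35.3465" fill="none" stroke="#ff0000"/>
  <polygon points="159.9948,36.8465 217.4888,36.8465 217.4888,55.2038 159.9948,55.2038" fill="none" stroke="#ff0000"/>
  <polygon points="65.2273,26.9934 89.4654,26.9934 89.4654,63.5603 65.2273,63.5603" fill="none" stroke="#ff0000"/>
  <polyline points="248.6535,27.1190 344.6407,52.6314 100.4615,13.4166" fill="none" stroke="#ff00ff"/>
</svg>

Machine Y-up, SVG Y-down with viewBox height 74.0757, so y_svg = 74.0757 − y_machine; X carries over.

Run 1: S274 ⇒ engrave layer `#ff0000`. The run is open, so emit a `<polyline>` with points (Y-flipped): 111.7749,57.4988 130.3207,54.1250 150.9339,50.6239 173.6145,46.9955 198.3626,43.2398 225.1781,39.3568 254.0610,35.3465.

Run 2: power S274 maps to stroke `#ff0000` (engrave). The run returns to its start, so emit a `<polygon>` with points (Y-flipped): 159.9948,36.8465 217.4888,36.8465 217.4888,55.2038 159.9948,55.2038.

Run 3: the run's S274 means `#ff0000` (engrave). The run returns to its start, so emit a `<polygon>` with points (Y-flipped): 65.2273,26.9934 89.4654,26.9934 89.4654,63.5603 65.2273,63.5603.

Run 4: S591 ⇒ score layer `#ff00ff`. The run is open, so emit a `<polyline>` with points (Y-flipped): 248.6535,27.1190 344.6407,52.6314 100.4615,13.4166.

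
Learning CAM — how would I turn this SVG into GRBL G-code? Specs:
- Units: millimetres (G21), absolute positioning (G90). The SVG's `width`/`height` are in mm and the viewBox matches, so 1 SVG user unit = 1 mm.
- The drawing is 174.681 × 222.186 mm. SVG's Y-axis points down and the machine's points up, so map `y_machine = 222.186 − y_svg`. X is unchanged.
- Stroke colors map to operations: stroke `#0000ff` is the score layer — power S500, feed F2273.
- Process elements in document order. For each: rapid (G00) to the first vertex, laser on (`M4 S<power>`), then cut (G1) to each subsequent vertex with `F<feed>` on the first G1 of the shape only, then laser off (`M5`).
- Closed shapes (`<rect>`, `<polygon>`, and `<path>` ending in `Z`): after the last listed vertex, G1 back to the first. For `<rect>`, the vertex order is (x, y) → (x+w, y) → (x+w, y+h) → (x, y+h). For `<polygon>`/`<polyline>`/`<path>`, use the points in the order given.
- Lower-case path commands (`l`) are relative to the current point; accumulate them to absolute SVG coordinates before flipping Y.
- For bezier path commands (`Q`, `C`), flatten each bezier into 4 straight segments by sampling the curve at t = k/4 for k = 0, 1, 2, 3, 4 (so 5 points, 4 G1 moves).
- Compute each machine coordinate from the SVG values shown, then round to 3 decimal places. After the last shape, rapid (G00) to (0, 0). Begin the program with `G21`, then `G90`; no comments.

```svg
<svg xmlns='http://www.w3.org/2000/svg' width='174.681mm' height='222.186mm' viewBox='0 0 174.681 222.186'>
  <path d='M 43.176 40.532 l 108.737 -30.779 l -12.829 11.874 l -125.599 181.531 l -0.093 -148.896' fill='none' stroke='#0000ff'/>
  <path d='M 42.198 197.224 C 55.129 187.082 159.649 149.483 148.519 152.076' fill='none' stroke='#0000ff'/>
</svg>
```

1 u = 1 mm; y_m = 222.186 − y.

[1] `<path>` open polyline, #0000ff→score S500 F2273: (43.176,181.654) → (151.913,212.433) → (139.084,200.559) → (13.485,19.028) → (13.392,167.924)

[2] `<path>` cubic bezier, #0000ff→score S500 F2273: (42.198,24.962) → (65.831,36.660) → (104.381,52.312) → (138.420,65.576) → (148.519,70.110)

G21
G90
G00 X43.176 Y181.654
M4 S500
G1 X151.913 Y212.433 F2273
G1 X139.084 Y200.559
G1 X13.485 Y19.028
G1 X13.392 Y167.924
M5
G00 X42.198 Y24.962
M4 S500
G1 X65.831 Y36.660 F2273
G1 X104.381 Y52.312
G1 X138.420 Y65.576
G1 X148.519 Y70.110
M5
G00 X0.000 Y0.000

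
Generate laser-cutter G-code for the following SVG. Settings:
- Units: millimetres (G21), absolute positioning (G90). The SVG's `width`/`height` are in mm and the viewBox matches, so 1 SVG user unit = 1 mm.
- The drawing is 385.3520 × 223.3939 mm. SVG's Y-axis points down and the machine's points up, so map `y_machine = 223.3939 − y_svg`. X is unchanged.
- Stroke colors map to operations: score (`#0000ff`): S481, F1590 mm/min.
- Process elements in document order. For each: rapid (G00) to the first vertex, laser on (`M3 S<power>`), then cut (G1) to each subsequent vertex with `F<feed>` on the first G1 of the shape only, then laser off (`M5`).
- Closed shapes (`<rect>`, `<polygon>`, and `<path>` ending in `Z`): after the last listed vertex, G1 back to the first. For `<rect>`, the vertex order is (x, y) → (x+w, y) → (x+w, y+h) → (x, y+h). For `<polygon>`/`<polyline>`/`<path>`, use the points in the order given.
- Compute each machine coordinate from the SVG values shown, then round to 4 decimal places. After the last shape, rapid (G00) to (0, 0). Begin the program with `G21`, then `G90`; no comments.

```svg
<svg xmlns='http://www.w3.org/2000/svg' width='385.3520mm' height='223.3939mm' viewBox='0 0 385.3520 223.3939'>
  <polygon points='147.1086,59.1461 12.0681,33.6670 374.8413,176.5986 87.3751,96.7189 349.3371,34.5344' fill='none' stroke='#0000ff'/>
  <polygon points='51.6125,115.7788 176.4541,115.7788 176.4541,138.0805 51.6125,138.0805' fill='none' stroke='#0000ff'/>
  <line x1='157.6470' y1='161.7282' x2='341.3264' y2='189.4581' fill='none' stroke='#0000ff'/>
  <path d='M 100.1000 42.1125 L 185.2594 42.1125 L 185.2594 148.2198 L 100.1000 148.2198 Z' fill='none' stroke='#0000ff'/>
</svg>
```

G21
G90
G00 X147.1086 Y164.2478
M3 S481
G1 X12.0681 Y189.7269 F1590
G1 X374.8413 Y46.7953
G1 X87.3751 Y126.6750
G1 X349.3371 Y188.8595
G1 X147.1086 Y164.2478
M5
G00 X51.6125 Y107.6151
M3 S481
G1 X176.4541 Y107.6151 F1590
G1 X176.4541 Y85.3134
G1 X51.6125 Y85.3134
G1 X51.6125 Y107.6151
M5
G00 X157.6470 Y61.6657
M3 S481
G1 X341.3264 Y33.9358 F1590
M5
G00 X100.1000 Y181.2814
M3 S481
G1 X185.2594 Y181.2814 F1590
G1 X185.2594 Y75.1741
G1 X100.1000 Y75.1741
G1 X100.1000 Y181.2814
M5
G00 X0.0000 Y0.0000

1 u = 1 mm; y_m = 223.3939 − y.

[1] `<polygon>` closed polygon, #0000ff→score S481 F1590: (147.1086,164.2478) → (12.0681,189.7269) → (374.8413,46.7953) → (87.3751,126.6750) → (349.3371,188.8595) → (147.1086,164.2478) (closed)

[2] `<polygon>` rectangle, #0000ff→score S481 F1590: (51.6125,107.6151) → (176.4541,107.6151) → (176.4541,85.3134) → (51.6125,85.3134) → (51.6125,107.6151) (closed)

[3] `<line>` line segment, #0000ff→score S481 F1590: (157.6470,61.6657) → (341.3264,33.9358)

[4] `<path>` rectangle, #0000ff→score S481 F1590: (100.1000,181.2814) → (185.2594,181.2814) → (185.2594,75.1741) → (100.1000,75.1741) → (100.1000,181.2814) (closed)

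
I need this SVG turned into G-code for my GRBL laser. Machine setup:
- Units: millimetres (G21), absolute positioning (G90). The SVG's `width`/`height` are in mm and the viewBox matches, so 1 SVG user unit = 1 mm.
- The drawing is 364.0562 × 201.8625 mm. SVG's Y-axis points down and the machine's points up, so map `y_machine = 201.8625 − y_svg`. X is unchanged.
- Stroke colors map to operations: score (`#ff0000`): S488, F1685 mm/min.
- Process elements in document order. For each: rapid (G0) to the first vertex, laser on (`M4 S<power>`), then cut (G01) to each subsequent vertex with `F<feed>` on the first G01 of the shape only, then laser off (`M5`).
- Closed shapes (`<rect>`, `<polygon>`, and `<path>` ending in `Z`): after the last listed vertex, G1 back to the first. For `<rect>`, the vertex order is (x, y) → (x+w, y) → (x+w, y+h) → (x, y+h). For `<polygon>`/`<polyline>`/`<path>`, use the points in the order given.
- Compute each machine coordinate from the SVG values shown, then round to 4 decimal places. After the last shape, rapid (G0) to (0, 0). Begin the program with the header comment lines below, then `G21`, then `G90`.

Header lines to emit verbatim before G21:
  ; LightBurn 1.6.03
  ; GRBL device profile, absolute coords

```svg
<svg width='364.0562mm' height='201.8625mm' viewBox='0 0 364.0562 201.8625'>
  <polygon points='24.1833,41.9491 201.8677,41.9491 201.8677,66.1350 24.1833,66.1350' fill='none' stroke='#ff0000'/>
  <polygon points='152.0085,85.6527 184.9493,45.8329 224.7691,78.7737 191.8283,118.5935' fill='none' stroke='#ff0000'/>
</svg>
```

viewBox `0 0 364.0562 201.8625` with mm width/height → 1 unit = 1 mm. Flip: y_m = 201.8625 − y_svg.

**Shape 1** — `<polygon>` rectangle, stroke `#ff0000` → score (S488, F1685). Machine vertices: (24.1833,159.9134) → (201.8677,159.9134) → (201.8677,135.7275) → (24.1833,135.7275) → (24.1833,159.9134). Closed: final G1 returns to the first vertex.

**Shape 2** — `<polygon>` regular polygon, stroke `#ff0000` → score (S488, F1685). Machine vertices: (152.0085,116.2098) → (184.9493,156.0296) → (224.7691,123.0888) → (191.8283,83.2690) → (152.0085,116.2098). Closed: final G1 returns to the first vertex.

; LightBurn 1.6.03
; GRBL device profile, absolute coords
G21
G90
G0 X24.1833 Y159.9134
M4 S488
G01 X201.8677 Y159.9134 F1685
G01 X201.8677 Y135.7275
G01 X24.1833 Y135.7275
G01 X24.1833 Y159.9134
M5
G0 X152.0085 Y116.2098
M4 S488
G01 X184.9493 Y156.0296 F1685
G01 X224.7691 Y123.0888
G01 X191.8283 Y83.2690
G01 X152.0085 Y116.2098
M5
G0 X0.0000 Y0.0000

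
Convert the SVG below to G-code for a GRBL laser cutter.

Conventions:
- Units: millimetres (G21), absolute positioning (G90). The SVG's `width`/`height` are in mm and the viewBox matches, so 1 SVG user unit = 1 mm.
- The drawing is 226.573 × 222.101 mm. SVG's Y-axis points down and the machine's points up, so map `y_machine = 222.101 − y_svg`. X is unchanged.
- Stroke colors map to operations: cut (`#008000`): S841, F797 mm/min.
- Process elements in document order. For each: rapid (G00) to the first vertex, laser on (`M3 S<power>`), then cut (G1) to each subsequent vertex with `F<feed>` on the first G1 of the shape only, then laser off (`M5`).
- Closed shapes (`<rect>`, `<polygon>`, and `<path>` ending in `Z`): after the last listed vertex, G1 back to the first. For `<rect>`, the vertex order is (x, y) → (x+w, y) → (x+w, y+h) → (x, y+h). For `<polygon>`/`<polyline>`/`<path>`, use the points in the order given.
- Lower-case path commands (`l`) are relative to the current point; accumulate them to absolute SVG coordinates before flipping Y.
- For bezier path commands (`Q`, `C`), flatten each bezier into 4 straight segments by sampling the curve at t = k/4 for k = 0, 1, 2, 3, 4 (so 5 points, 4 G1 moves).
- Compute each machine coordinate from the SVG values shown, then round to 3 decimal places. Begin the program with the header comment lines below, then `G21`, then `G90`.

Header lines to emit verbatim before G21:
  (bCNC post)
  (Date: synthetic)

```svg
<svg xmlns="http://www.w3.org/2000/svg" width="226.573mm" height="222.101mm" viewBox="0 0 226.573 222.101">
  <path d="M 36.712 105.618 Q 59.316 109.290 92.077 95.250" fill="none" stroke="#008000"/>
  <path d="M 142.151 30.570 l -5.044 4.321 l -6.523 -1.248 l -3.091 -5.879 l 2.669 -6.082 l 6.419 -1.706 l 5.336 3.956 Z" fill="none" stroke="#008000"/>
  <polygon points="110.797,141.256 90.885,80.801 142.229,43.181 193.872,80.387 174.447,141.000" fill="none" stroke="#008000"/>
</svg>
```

(bCNC post)
(Date: synthetic)
G21
G90
G00 X36.712 Y116.483
M3 S841
G1 X48.649 Y115.754 F797
G1 X61.855 Y117.239
G1 X76.331 Y120.938
G1 X92.077 Y126.851
M5
G00 X142.151 Y191.531
M3 S841
G1 X137.107 Y187.210 F797
G1 X130.584 Y188.458
G1 X127.493 Y194.337
G1 X130.162 Y200.419
G1 X136.581 Y202.125
G1 X141.917 Y198.169
G1 X142.151 Y191.531
M5
G00 X110.797 Y80.845
M3 S841
G1 X90.885 Y141.300 F797
G1 X142.229 Y178.920
G1 X193.872 Y141.714
G1 X174.447 Y81.101
G1 X110.797 Y80.845
M5

viewBox `0 0 226.573 222.101` with mm width/height → 1 unit = 1 mm. Flip: y_m = 222.101 − y_svg.

**Shape 1** — `<path>` quadratic bezier, stroke `#008000` → cut (S841, F797). Control points (SVG): P0=(36.712,105.618), P1=(59.316,109.290), P2=(92.077,95.250); sampled at t=k/4. Machine vertices: (36.712,116.483) → (48.649,115.754) → (61.855,117.239) → (76.331,120.938) → (92.077,126.851). Open path.

**Shape 2** — `<path>` regular polygon, stroke `#008000` → cut (S841, F797). Machine vertices: (142.151,191.531) → (137.107,187.210) → (130.584,188.458) → (127.493,194.337) → (130.162,200.419) → (136.581,202.125) → (141.917,198.169) → (142.151,191.531). Closed: final G1 returns to the first vertex.

**Shape 3** — `<polygon>` regular polygon, stroke `#008000` → cut (S841, F797). Machine vertices: (110.797,80.845) → (90.885,141.300) → (142.229,178.920) → (193.872,141.714) → (174.447,81.101) → (110.797,80.845). Closed: final G1 returns to the first vertex.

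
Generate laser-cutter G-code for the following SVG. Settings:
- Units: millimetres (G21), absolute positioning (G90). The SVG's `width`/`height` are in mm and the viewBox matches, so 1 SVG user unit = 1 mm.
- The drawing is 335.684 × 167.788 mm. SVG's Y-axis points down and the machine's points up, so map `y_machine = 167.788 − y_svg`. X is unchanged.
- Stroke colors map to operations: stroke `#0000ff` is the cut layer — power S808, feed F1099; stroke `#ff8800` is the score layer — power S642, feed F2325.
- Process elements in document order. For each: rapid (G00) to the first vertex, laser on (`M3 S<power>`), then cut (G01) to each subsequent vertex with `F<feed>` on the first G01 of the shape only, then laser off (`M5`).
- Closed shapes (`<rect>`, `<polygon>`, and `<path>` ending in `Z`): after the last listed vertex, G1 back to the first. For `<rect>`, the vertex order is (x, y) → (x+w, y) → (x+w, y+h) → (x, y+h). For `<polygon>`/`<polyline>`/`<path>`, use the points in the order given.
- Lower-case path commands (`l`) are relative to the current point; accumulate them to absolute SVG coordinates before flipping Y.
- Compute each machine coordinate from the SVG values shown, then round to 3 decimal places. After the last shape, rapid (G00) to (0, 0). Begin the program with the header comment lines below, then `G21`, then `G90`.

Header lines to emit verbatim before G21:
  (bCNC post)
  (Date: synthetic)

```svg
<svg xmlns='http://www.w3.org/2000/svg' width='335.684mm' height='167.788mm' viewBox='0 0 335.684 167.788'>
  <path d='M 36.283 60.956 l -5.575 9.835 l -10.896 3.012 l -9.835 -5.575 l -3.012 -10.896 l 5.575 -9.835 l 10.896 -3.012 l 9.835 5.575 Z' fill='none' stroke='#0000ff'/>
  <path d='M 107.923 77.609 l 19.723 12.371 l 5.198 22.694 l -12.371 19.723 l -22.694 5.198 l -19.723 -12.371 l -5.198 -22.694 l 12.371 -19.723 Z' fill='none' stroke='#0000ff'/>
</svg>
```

(bCNC post)
(Date: synthetic)
G21
G90
G00 X36.283 Y106.832
M3 S808
G01 X30.708 Y96.997 F1099
G01 X19.812 Y93.985
G01 X9.977 Y99.560
G01 X6.965 Y110.456
G01 X12.540 Y120.291
G01 X23.436 Y123.303
G01 X33.271 Y117.728
G01 X36.283 Y106.832
M5
G00 X107.923 Y90.179
M3 S808
G01 X127.646 Y77.808 F1099
G01 X132.844 Y55.114
G01 X120.473 Y35.391
G01 X97.779 Y30.193
G01 X78.056 Y42.564
G01 X72.858 Y65.258
G01 X85.229 Y84.981
G01 X107.923 Y90.179
M5
G00 X0.000 Y0.000

viewBox `0 0 335.684 167.788` with mm width/height → 1 unit = 1 mm. Flip: y_m = 167.788 − y_svg.

**Shape 1** — `<path>` regular polygon, stroke `#0000ff` → cut (S808, F1099). Machine vertices: (36.283,106.832) → (30.708,96.997) → (19.812,93.985) → (9.977,99.560) → (6.965,110.456) → (12.540,120.291) → (23.436,123.303) → (33.271,117.728) → (36.283,106.832). Closed: final G1 returns to the first vertex.

**Shape 2** — `<path>` regular polygon, stroke `#0000ff` → cut (S808, F1099). Machine vertices: (107.923,90.179) → (127.646,77.808) → (132.844,55.114) → (120.473,35.391) → (97.779,30.193) → (78.056,42.564) → (72.858,65.258) → (85.229,84.981) → (107.923,90.179). Closed: final G1 returns to the first vertex.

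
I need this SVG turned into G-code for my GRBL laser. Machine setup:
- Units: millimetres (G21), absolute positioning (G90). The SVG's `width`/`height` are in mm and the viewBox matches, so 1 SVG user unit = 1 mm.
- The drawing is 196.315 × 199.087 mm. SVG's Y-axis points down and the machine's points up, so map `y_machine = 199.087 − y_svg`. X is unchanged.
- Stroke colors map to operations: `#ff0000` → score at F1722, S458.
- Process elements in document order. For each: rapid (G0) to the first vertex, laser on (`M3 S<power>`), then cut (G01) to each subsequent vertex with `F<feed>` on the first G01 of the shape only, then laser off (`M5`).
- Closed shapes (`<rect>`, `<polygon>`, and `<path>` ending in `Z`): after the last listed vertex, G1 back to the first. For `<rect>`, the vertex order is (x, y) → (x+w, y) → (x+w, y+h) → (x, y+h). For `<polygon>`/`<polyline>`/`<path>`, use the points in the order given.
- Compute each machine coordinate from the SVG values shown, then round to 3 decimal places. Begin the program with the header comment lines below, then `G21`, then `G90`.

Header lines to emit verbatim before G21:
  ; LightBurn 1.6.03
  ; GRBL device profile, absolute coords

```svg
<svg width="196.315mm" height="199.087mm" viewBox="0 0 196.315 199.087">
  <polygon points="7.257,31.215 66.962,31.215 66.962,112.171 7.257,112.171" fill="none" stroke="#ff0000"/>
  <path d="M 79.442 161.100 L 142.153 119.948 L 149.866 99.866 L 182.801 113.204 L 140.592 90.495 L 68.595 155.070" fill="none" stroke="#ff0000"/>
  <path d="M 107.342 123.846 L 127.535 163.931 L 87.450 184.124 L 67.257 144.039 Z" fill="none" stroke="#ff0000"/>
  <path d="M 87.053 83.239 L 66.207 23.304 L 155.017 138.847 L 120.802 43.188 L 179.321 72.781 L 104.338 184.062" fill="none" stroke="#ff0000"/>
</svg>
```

1 u = 1 mm; y_m = 199.087 − y.

[1] `<polygon>` rectangle, #ff0000→score S458 F1722: (7.257,167.872) → (66.962,167.872) → (66.962,86.916) → (7.257,86.916) → (7.257,167.872) (closed)

[2] `<path>` open polyline, #ff0000→score S458 F1722: (79.442,37.987) → (142.153,79.139) → (149.866,99.221) → (182.801,85.883) → (140.592,108.592) → (68.595,44.017)

[3] `<path>` regular polygon, #ff0000→score S458 F1722: (107.342,75.241) → (127.535,35.156) → (87.450,14.963) → (67.257,55.048) → (107.342,75.241) (closed)

[4] `<path>` open polyline, #ff0000→score S458 F1722: (87.053,115.848) → (66.207,175.783) → (155.017,60.240) → (120.802,155.899) → (179.321,126.306) → (104.338,15.025)

; LightBurn 1.6.03
; GRBL device profile, absolute coords
G21
G90
G0 X7.257 Y167.872
M3 S458
G01 X66.962 Y167.872 F1722
G01 X66.962 Y86.916
G01 X7.257 Y86.916
G01 X7.257 Y167.872
M5
G0 X79.442 Y37.987
M3 S458
G01 X142.153 Y79.139 F1722
G01 X149.866 Y99.221
G01 X182.801 Y85.883
G01 X140.592 Y108.592
G01 X68.595 Y44.017
M5
G0 X107.342 Y75.241
M3 S458
G01 X127.535 Y35.156 F1722
G01 X87.450 Y14.963
G01 X67.257 Y55.048
G01 X107.342 Y75.241
M5
G0 X87.053 Y115.848
M3 S458
G01 X66.207 Y175.783 F1722
G01 X155.017 Y60.240
G01 X120.802 Y155.899
G01 X179.321 Y126.306
G01 X104.338 Y15.025
M5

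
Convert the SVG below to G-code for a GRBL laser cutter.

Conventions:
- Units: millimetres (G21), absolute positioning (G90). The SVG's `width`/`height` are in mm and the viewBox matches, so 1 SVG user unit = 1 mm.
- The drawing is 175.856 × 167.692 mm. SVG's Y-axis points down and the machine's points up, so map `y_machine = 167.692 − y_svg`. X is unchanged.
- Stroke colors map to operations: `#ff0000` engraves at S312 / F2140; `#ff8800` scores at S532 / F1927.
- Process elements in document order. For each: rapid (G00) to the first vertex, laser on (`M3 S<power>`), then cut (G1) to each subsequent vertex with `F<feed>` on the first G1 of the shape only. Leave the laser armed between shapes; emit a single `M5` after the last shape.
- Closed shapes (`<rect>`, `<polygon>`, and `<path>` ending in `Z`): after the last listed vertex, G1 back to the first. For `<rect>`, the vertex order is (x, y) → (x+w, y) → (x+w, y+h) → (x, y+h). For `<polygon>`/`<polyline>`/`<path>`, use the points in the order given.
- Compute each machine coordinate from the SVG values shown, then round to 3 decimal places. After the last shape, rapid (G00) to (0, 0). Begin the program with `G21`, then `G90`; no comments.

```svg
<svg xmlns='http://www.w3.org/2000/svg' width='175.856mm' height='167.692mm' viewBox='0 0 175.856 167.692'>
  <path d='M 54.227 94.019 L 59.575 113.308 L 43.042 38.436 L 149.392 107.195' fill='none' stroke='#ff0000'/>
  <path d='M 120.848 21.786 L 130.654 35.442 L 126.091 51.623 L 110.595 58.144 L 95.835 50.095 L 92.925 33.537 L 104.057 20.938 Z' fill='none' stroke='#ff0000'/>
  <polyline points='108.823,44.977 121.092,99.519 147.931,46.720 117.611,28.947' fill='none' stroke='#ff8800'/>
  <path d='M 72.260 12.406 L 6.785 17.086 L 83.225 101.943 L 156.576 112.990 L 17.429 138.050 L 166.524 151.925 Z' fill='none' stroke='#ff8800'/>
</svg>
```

Since the viewBox matches the mm dimensions, user units are millimetres directly. The only transform is the Y-flip y_m = 167.692 − y_svg.

Shape 1 is a open polyline drawn with `<path>`. Its stroke #ff0000 means engrave at S312, F2140. After flipping Y the toolpath is (54.227,73.673) → (59.575,54.384) → (43.042,129.256) → (149.392,60.497).

Shape 2 is a regular polygon drawn with `<path>`. Its stroke #ff0000 means engrave at S312, F2140. After flipping Y the toolpath is (120.848,145.906) → (130.654,132.250) → (126.091,116.069) → (110.595,109.548) → (95.835,117.597) → (92.925,134.155) → (104.057,146.754) → (120.848,145.906), returning to the start.

Shape 3 is a open polyline drawn with `<polyline>`. Its stroke #ff8800 means score at S532, F1927. After flipping Y the toolpath is (108.823,122.715) → (121.092,68.173) → (147.931,120.972) → (117.611,138.745).

Shape 4 is a closed polygon drawn with `<path>`. Its stroke #ff8800 means score at S532, F1927. After flipping Y the toolpath is (72.260,155.286) → (6.785,150.606) → (83.225,65.749) → (156.576,54.702) → (17.429,29.642) → (166.524,15.767) → (72.260,155.286), returning to the start.

G21
G90
G00 X54.227 Y73.673
M3 S312
G1 X59.575 Y54.384 F2140
G1 X43.042 Y129.256
G1 X149.392 Y60.497
G00 X120.848 Y145.906
M3 S312
G1 X130.654 Y132.250 F2140
G1 X126.091 Y116.069
G1 X110.595 Y109.548
G1 X95.835 Y117.597
G1 X92.925 Y134.155
G1 X104.057 Y146.754
G1 X120.848 Y145.906
G00 X108.823 Y122.715
M3 S532
G1 X121.092 Y68.173 F1927
G1 X147.931 Y120.972
G1 X117.611 Y138.745
G00 X72.260 Y155.286
M3 S532
G1 X6.785 Y150.606 F1927
G1 X83.225 Y65.749
G1 X156.576 Y54.702
G1 X17.429 Y29.642
G1 X166.524 Y15.767
G1 X72.260 Y155.286
M5
G00 X0.000 Y0.000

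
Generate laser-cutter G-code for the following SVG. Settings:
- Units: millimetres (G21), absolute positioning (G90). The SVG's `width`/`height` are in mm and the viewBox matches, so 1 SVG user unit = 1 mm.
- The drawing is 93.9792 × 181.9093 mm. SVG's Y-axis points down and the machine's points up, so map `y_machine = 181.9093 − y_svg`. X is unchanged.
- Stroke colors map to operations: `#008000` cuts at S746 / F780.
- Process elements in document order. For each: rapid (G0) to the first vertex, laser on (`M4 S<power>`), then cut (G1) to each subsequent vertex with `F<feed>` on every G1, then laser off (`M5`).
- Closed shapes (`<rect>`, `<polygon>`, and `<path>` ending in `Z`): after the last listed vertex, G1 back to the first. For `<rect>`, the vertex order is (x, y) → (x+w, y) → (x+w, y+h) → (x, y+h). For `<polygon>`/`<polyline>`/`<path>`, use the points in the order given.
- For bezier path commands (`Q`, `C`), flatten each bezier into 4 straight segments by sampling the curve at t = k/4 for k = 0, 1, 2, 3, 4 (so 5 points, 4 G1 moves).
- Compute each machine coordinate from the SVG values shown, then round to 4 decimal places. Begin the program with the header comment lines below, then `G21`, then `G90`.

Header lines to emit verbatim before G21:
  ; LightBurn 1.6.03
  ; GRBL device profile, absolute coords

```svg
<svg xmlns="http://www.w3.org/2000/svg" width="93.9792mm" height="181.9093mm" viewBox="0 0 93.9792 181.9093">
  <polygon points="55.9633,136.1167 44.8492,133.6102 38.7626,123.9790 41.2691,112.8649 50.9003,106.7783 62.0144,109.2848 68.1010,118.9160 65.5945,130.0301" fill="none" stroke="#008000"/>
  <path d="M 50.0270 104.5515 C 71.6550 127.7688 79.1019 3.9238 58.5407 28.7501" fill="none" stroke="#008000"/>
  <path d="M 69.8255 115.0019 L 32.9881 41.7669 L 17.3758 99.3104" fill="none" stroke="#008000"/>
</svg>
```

Since the viewBox matches the mm dimensions, user units are millimetres directly. The only transform is the Y-flip y_m = 181.9093 − y_svg.

Shape 1 is a regular polygon drawn with `<polygon>`. Its stroke #008000 means cut at S746, F780. After flipping Y the toolpath is (55.9633,45.7926) → (44.8492,48.2991) → (38.7626,57.9303) → (41.2691,69.0444) → (50.9003,75.1310) → (62.0144,72.6245) → (68.1010,62.9933) → (65.5945,51.8792) → (55.9633,45.7926), returning to the start.

Shape 2 is a cubic bezier drawn with `<path>`. Its stroke #008000 means cut at S746, F780. After flipping Y the toolpath is (50.0270,77.3578) → (63.3730,82.8982) → (70.1048,115.8619) → (68.9261,148.5239) → (58.5407,153.1592).

Shape 3 is a open polyline drawn with `<path>`. Its stroke #008000 means cut at S746, F780. After flipping Y the toolpath is (69.8255,66.9074) → (32.9881,140.1424) → (17.3758,82.5989).

; LightBurn 1.6.03
; GRBL device profile, absolute coords
G21
G90
G0 X55.9633 Y45.7926
M4 S746
G1 X44.8492 Y48.2991 F780
G1 X38.7626 Y57.9303 F780
G1 X41.2691 Y69.0444 F780
G1 X50.9003 Y75.1310 F780
G1 X62.0144 Y72.6245 F780
G1 X68.1010 Y62.9933 F780
G1 X65.5945 Y51.8792 F780
G1 X55.9633 Y45.7926 F780
M5
G0 X50.0270 Y77.3578
M4 S746
G1 X63.3730 Y82.8982 F780
G1 X70.1048 Y115.8619 F780
G1 X68.9261 Y148.5239 F780
G1 X58.5407 Y153.1592 F780
M5
G0 X69.8255 Y66.9074
M4 S746
G1 X32.9881 Y140.1424 F780
G1 X17.3758 Y82.5989 F780
M5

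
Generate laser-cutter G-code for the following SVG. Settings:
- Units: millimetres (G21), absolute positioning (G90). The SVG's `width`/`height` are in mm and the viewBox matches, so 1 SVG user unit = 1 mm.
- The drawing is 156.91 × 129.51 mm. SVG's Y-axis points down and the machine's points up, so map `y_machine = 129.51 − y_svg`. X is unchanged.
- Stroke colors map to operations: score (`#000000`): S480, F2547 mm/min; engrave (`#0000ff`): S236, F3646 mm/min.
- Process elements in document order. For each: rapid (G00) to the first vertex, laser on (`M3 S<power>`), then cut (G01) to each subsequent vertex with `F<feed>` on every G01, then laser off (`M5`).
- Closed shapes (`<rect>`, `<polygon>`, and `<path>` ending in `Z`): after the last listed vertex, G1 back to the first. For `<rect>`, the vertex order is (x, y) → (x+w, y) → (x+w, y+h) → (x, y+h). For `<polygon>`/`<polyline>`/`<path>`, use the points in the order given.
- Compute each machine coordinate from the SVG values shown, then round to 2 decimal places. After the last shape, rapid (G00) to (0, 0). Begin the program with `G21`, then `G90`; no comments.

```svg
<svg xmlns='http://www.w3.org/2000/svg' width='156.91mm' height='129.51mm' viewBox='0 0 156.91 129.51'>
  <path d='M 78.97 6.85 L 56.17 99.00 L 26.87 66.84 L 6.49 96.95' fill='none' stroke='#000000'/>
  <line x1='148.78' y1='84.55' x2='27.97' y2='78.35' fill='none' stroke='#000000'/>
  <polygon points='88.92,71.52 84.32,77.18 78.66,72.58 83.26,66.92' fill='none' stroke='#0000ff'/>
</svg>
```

G21
G90
G00 X78.97 Y122.66
M3 S480
G01 X56.17 Y30.51 F2547
G01 X26.87 Y62.67 F2547
G01 X6.49 Y32.56 F2547
M5
G00 X148.78 Y44.96
M3 S480
G01 X27.97 Y51.16 F2547
M5
G00 X88.92 Y57.99
M3 S236
G01 X84.32 Y52.33 F3646
G01 X78.66 Y56.93 F3646
G01 X83.26 Y62.59 F3646
G01 X88.92 Y57.99 F3646
M5
G00 X0.00 Y0.00

viewBox `0 0 156.91 129.51` with mm width/height → 1 unit = 1 mm. Flip: y_m = 129.51 − y_svg.

**Shape 1** — `<path>` open polyline, stroke `#000000` → score (S480, F2547). Machine vertices: (78.97,122.66) → (56.17,30.51) → (26.87,62.67) → (6.49,32.56). Open path.

**Shape 2** — `<line>` line segment, stroke `#000000` → score (S480, F2547). Machine vertices: (148.78,44.96) → (27.97,51.16). Open path.

**Shape 3** — `<polygon>` regular polygon, stroke `#0000ff` → engrave (S236, F3646). Machine vertices: (88.92,57.99) → (84.32,52.33) → (78.66,56.93) → (83.26,62.59) → (88.92,57.99). Closed: final G1 returns to the first vertex.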